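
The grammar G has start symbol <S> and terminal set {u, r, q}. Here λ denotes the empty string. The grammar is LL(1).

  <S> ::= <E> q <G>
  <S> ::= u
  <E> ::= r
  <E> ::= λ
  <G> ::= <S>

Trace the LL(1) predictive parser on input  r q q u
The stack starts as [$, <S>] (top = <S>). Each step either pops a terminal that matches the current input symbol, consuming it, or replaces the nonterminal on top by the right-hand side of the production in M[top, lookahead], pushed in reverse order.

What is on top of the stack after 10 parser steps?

u

step 1: stack=$ <S>  input=r q q u $  — expand <S> ::= <E> q <G>
step 2: stack=$ <G> q <E>  input=r q q u $  — expand <E> ::= r
step 3: stack=$ <G> q r  input=r q q u $  — match r
step 4: stack=$ <G> q  input=q q u $  — match q
step 5: stack=$ <G>  input=q u $  — expand <G> ::= <S>
step 6: stack=$ <S>  input=q u $  — expand <S> ::= <E> q <G>
step 7: stack=$ <G> q <E>  input=q u $  — expand <E> ::= λ
step 8: stack=$ <G> q  input=q u $  — match q
step 9: stack=$ <G>  input=u $  — expand <G> ::= <S>
step 10: stack=$ <S>  input=u $  — expand <S> ::= u
Stack after step 10: $ u (top = u).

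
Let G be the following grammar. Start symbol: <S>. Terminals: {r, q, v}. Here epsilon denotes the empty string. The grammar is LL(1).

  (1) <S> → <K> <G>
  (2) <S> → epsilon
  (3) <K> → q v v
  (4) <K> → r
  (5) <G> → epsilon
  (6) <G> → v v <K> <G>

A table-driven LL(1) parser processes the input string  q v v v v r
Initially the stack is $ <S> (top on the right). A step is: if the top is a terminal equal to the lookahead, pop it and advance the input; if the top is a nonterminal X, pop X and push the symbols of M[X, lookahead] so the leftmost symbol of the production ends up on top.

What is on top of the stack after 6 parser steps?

v

     Stack        Input          Action
  1  $ <S>        q v v v v r $  expand <S> → <K> <G>
  2  $ <G> <K>    q v v v v r $  expand <K> → q v v
  3  $ <G> v v q  q v v v v r $  match q
  4  $ <G> v v    v v v v r $    match v
  5  $ <G> v      v v v r $      match v
  6  $ <G>        v v r $        expand <G> → v v <K> <G>
Stack after step 6: $ <G> <K> v v (top = v).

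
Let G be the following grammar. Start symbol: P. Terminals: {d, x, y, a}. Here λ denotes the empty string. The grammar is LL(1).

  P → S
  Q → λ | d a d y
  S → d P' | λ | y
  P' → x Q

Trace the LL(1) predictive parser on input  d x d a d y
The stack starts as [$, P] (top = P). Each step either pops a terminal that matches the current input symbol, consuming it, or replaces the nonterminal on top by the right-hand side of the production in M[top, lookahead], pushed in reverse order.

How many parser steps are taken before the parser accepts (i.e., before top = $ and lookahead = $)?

10

step 1: stack=$ P  input=d x d a d y $  — expand P → S
step 2: stack=$ S  input=d x d a d y $  — expand S → d P'
step 3: stack=$ P' d  input=d x d a d y $  — match d
step 4: stack=$ P'  input=x d a d y $  — expand P' → x Q
step 5: stack=$ Q x  input=x d a d y $  — match x
step 6: stack=$ Q  input=d a d y $  — expand Q → d a d y
step 7: stack=$ y d a d  input=d a d y $  — match d
step 8: stack=$ y d a  input=a d y $  — match a
step 9: stack=$ y d  input=d y $  — match d
step 10: stack=$ y  input=y $  — match y
Accept reached after 10 steps.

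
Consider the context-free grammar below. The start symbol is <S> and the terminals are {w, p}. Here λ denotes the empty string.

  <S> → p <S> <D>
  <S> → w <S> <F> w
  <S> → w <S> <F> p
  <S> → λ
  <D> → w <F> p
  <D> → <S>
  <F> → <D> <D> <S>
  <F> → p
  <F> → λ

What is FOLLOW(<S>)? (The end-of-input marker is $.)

{$, p, w}

FIRST(<S>) = {λ, p, w}
FIRST(<D>) = {λ, p, w}  (via <S>)
FIRST(<F>) = {λ, p, w}  (via <D> <D> <S>)
FOLLOW(<S>) includes $ since <S> is the start symbol.
FOLLOW(<F>): in <S>→w <S> <F> w, <F> is followed by w with FIRST {w}; in <S>→w <S> <F> p, <F> is followed by p with FIRST {p}; in <D>→w <F> p, <F> is followed by p with FIRST {p}. Thus FOLLOW(<F>) = {p, w}.
FOLLOW(<S>): in <S>→p <S> <D>, <S> is followed by <D> with FIRST {λ, p, w}; in <S>→p <S> <D>, the suffix after <S> is nullable (adds nothing new); in <S>→w <S> <F> w, <S> is followed by <F> w with FIRST {p, w}; in <S>→w <S> <F> p, <S> is followed by <F> p with FIRST {p, w}; in <D>→<S>, the suffix after <S> is empty, so FOLLOW(<S>) ⊇ FOLLOW(<D>) = {$, p, w}; in <F>→<D> <D> <S>, the suffix after <S> is empty, so FOLLOW(<S>) ⊇ FOLLOW(<F>) = {p, w}. Thus FOLLOW(<S>) = {$, p, w}.
FOLLOW(<D>): in <S>→p <S> <D>, the suffix after <D> is empty, so FOLLOW(<D>) ⊇ FOLLOW(<S>) = {$, p, w}; in <F>→<D> <D> <S> (occurrence 1), <D> is followed by <D> <S> with FIRST {λ, p, w}; in <F>→<D> <D> <S> (occurrence 1), the suffix after <D> is nullable, so FOLLOW(<D>) ⊇ FOLLOW(<F>) = {p, w}; in <F>→<D> <D> <S> (occurrence 2), <D> is followed by <S> with FIRST {λ, p, w}; in <F>→<D> <D> <S> (occurrence 2), the suffix after <D> is nullable, so FOLLOW(<D>) ⊇ FOLLOW(<F>) = {p, w}. Thus FOLLOW(<D>) = {$, p, w}.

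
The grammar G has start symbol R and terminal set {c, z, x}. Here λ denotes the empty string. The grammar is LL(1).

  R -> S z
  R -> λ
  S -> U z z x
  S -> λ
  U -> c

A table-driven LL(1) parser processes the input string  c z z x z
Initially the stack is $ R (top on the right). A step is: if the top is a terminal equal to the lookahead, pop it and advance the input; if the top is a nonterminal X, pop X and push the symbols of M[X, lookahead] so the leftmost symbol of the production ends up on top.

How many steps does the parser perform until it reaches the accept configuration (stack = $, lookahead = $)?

8

     Stack        Input        Action
  1  $ R          c z z x z $  expand R -> S z
  2  $ z S        c z z x z $  expand S -> U z z x
  3  $ z x z z U  c z z x z $  expand U -> c
  4  $ z x z z c  c z z x z $  match c
  5  $ z x z z    z z x z $    match z
  6  $ z x z      z x z $      match z
  7  $ z x        x z $        match x
  8  $ z          z $          match z
Accept reached after 8 steps.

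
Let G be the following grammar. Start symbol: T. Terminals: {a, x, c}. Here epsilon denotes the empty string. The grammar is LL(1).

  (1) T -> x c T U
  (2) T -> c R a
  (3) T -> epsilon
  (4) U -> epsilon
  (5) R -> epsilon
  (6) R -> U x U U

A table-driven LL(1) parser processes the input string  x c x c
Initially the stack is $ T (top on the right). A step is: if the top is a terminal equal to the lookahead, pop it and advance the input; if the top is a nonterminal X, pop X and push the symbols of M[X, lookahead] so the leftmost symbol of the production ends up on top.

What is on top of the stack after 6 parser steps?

step 1: stack=$ T  input=x c x c $  — expand T -> x c T U
step 2: stack=$ U T c x  input=x c x c $  — match x
step 3: stack=$ U T c  input=c x c $  — match c
step 4: stack=$ U T  input=x c $  — expand T -> x c T U
step 5: stack=$ U U T c x  input=x c $  — match x
step 6: stack=$ U U T c  input=c $  — match c
Stack after step 6: $ U U T (top = T).

T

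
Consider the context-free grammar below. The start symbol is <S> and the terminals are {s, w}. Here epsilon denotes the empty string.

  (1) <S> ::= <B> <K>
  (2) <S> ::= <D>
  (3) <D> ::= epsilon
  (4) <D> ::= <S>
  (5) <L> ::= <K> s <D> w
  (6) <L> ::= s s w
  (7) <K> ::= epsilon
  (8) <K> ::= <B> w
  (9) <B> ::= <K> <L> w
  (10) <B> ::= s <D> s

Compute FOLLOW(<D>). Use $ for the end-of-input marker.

{$, s, w}

FIRST(<S>): from <S>::=<B> <K> we get {s}; from <S>::=<D> we get {epsilon, s}. So FIRST(<S>) = {epsilon, s}.
FIRST(<D>): from <D>::=epsilon we get {epsilon}; from <D>::=<S> we get {epsilon, s}. So FIRST(<D>) = {epsilon, s}.
FIRST(<L>): from <L>::=<K> s <D> w we get {s}; from <L>::=s s w we get {s}. So FIRST(<L>) = {s}.
FIRST(<K>): from <K>::=epsilon we get {epsilon}; from <K>::=<B> w we get {s}. So FIRST(<K>) = {epsilon, s}.
FIRST(<B>): from <B>::=<K> <L> w we get {s}; from <B>::=s <D> s we get {s}. So FIRST(<B>) = {s}.
FOLLOW(<S>) includes $ since <S> is the start symbol.
FOLLOW(<L>): in <B>::=<K> <L> w, <L> is followed by w with FIRST {w}. Thus FOLLOW(<L>) = {w}.
FOLLOW(<S>): in <D>::=<S>, the suffix after <S> is empty, so FOLLOW(<S>) ⊇ FOLLOW(<D>) = {$, s, w}. Thus FOLLOW(<S>) = {$, s, w}.
FOLLOW(<D>): in <S>::=<D>, the suffix after <D> is empty, so FOLLOW(<D>) ⊇ FOLLOW(<S>) = {$, s, w}; in <L>::=<K> s <D> w, <D> is followed by w with FIRST {w}; in <B>::=s <D> s, <D> is followed by s with FIRST {s}. Thus FOLLOW(<D>) = {$, s, w}.
FOLLOW(<K>): in <S>::=<B> <K>, the suffix after <K> is empty, so FOLLOW(<K>) ⊇ FOLLOW(<S>) = {$, s, w}; in <L>::=<K> s <D> w, <K> is followed by s <D> w with FIRST {s}; in <B>::=<K> <L> w, <K> is followed by <L> w with FIRST {s}. Thus FOLLOW(<K>) = {$, s, w}.
FOLLOW(<B>): in <S>::=<B> <K>, <B> is followed by <K> with FIRST {epsilon, s}; in <S>::=<B> <K>, the suffix after <B> is nullable, so FOLLOW(<B>) ⊇ FOLLOW(<S>) = {$, s, w}; in <K>::=<B> w, <B> is followed by w with FIRST {w}. Thus FOLLOW(<B>) = {$, s, w}.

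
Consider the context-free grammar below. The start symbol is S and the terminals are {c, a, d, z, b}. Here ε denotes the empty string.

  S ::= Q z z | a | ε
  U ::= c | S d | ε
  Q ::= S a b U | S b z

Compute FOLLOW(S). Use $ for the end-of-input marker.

FIRST(S) = {ε, a, b}  (via Q z z)
FIRST(U) = {ε, a, b, c, d}  (via S d)
FIRST(Q) = {a, b}  (via S a b U, S b z)
FOLLOW(S) includes $ since S is the start symbol.
FOLLOW(S): in U::=S d, S is followed by d with FIRST {d}; in Q::=S a b U, S is followed by a b U with FIRST {a}; in Q::=S b z, S is followed by b z with FIRST {b}. Thus FOLLOW(S) = {$, a, b, d}.
FOLLOW(Q): in S::=Q z z, Q is followed by z z with FIRST {z}. Thus FOLLOW(Q) = {z}.
FOLLOW(U): in Q::=S a b U, the suffix after U is empty, so FOLLOW(U) ⊇ FOLLOW(Q) = {z}. Thus FOLLOW(U) = {z}.

{$, a, b, d}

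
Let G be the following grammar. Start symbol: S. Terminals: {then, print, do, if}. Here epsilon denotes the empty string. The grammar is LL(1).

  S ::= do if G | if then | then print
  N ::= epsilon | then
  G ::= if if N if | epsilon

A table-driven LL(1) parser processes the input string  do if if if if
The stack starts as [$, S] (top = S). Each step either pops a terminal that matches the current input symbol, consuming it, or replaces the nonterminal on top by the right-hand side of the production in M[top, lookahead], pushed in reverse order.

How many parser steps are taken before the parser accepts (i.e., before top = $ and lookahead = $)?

step 1: stack=$ S  input=do if if if if $  — expand S ::= do if G
step 2: stack=$ G if do  input=do if if if if $  — match do
step 3: stack=$ G if  input=if if if if $  — match if
step 4: stack=$ G  input=if if if $  — expand G ::= if if N if
step 5: stack=$ if N if if  input=if if if $  — match if
step 6: stack=$ if N if  input=if if $  — match if
step 7: stack=$ if N  input=if $  — expand N ::= epsilon
step 8: stack=$ if  input=if $  — match if
Accept reached after 8 steps.

8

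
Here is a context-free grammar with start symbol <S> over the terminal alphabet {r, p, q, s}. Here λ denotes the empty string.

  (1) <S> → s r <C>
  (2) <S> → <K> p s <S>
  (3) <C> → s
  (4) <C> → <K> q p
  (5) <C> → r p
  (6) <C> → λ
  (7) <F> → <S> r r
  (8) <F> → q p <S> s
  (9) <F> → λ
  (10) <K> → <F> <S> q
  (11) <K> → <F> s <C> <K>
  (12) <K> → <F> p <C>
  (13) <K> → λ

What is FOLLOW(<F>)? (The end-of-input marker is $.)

FIRST(<S>) = {p, q, s}  (via <K> p s <S>)
FIRST(<F>) = {λ, p, q, s}  (via <S> r r)
FIRST(<K>) = {λ, p, q, s}  (via <F> <S> q, <F> s <C> <K>, <F> p <C>)
FIRST(<C>) = {λ, p, q, r, s}  (via <K> q p)
FOLLOW(<S>) includes $ since <S> is the start symbol.
FOLLOW(<S>): in <S>→<K> p s <S>, the suffix after <S> is empty (adds nothing new); in <F>→<S> r r, <S> is followed by r r with FIRST {r}; in <F>→q p <S> s, <S> is followed by s with FIRST {s}; in <K>→<F> <S> q, <S> is followed by q with FIRST {q}. Thus FOLLOW(<S>) = {$, q, r, s}.
FOLLOW(<F>): in <K>→<F> <S> q, <F> is followed by <S> q with FIRST {p, q, s}; in <K>→<F> s <C> <K>, <F> is followed by s <C> <K> with FIRST {s}; in <K>→<F> p <C>, <F> is followed by p <C> with FIRST {p}. Thus FOLLOW(<F>) = {p, q, s}.
FOLLOW(<K>): in <S>→<K> p s <S>, <K> is followed by p s <S> with FIRST {p}; in <C>→<K> q p, <K> is followed by q p with FIRST {q}; in <K>→<F> s <C> <K>, the suffix after <K> is empty (adds nothing new). Thus FOLLOW(<K>) = {p, q}.
FOLLOW(<C>): in <S>→s r <C>, the suffix after <C> is empty, so FOLLOW(<C>) ⊇ FOLLOW(<S>) = {$, q, r, s}; in <K>→<F> s <C> <K>, <C> is followed by <K> with FIRST {λ, p, q, s}; in <K>→<F> s <C> <K>, the suffix after <C> is nullable, so FOLLOW(<C>) ⊇ FOLLOW(<K>) = {p, q}; in <K>→<F> p <C>, the suffix after <C> is empty, so FOLLOW(<C>) ⊇ FOLLOW(<K>) = {p, q}. Thus FOLLOW(<C>) = {$, p, q, r, s}.

{p, q, s}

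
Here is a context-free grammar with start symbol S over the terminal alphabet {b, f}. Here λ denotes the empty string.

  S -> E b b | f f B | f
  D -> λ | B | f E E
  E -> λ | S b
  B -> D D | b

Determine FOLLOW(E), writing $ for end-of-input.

FIRST(S): from S->E b b we get {b, f}; from S->f f B we get {f}; from S->f we get {f}. So FIRST(S) = {b, f}.
FIRST(E): from E->λ we get {λ}; from E->S b we get {b, f}. So FIRST(E) = {λ, b, f}.
FIRST(D): from D->λ we get {λ}; from D->B we get {λ, b, f}; from D->f E E we get {f}. So FIRST(D) = {λ, b, f}.
FIRST(B): from B->D D we get {λ, b, f}; from B->b we get {b}. So FIRST(B) = {λ, b, f}.
FOLLOW(S) includes $ since S is the start symbol.
FOLLOW(S): in E->S b, S is followed by b with FIRST {b}. Thus FOLLOW(S) = {$, b}.
FOLLOW(D): in B->D D (occurrence 1), D is followed by D with FIRST {λ, b, f}; in B->D D (occurrence 1), the suffix after D is nullable, so FOLLOW(D) ⊇ FOLLOW(B) = {$, b, f}; in B->D D (occurrence 2), the suffix after D is empty, so FOLLOW(D) ⊇ FOLLOW(B) = {$, b, f}. Thus FOLLOW(D) = {$, b, f}.
FOLLOW(E): in S->E b b, E is followed by b b with FIRST {b}; in D->f E E (occurrence 1), E is followed by E with FIRST {λ, b, f}; in D->f E E (occurrence 1), the suffix after E is nullable, so FOLLOW(E) ⊇ FOLLOW(D) = {$, b, f}; in D->f E E (occurrence 2), the suffix after E is empty, so FOLLOW(E) ⊇ FOLLOW(D) = {$, b, f}. Thus FOLLOW(E) = {$, b, f}.
FOLLOW(B): in S->f f B, the suffix after B is empty, so FOLLOW(B) ⊇ FOLLOW(S) = {$, b}; in D->B, the suffix after B is empty, so FOLLOW(B) ⊇ FOLLOW(D) = {$, b, f}. Thus FOLLOW(B) = {$, b, f}.

{$, b, f}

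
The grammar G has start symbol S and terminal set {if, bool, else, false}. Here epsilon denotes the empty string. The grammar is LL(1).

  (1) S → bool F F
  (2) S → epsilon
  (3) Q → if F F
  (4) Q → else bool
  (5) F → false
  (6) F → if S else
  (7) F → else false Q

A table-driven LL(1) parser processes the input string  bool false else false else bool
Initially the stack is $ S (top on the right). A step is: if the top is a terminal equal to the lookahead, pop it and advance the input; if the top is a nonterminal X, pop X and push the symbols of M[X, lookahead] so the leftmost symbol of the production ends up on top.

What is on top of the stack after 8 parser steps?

else

     Stack           Input                              Action
  1  $ S             bool false else false else bool $  expand S → bool F F
  2  $ F F bool      bool false else false else bool $  match bool
  3  $ F F           false else false else bool $       expand F → false
  4  $ F false       false else false else bool $       match false
  5  $ F             else false else bool $             expand F → else false Q
  6  $ Q false else  else false else bool $             match else
  7  $ Q false       false else bool $                  match false
  8  $ Q             else bool $                        expand Q → else bool
Stack after step 8: $ bool else (top = else).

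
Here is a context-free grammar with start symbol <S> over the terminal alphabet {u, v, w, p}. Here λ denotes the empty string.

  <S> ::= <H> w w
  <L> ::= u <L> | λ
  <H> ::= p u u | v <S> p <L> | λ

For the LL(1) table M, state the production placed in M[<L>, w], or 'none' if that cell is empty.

<L> ::= λ

FIRST(<L>) = {λ, u}
FIRST(<H>) = {λ, p, v}
FIRST(<S>) = {p, v, w}  (via <H> w w)
FOLLOW(<S>) includes $ since <S> is the start symbol.
FOLLOW(<H>): in <S>::=<H> w w, <H> is followed by w w with FIRST {w}. Thus FOLLOW(<H>) = {w}.
FOLLOW(<L>): in <L>::=u <L>, the suffix after <L> is empty (adds nothing new); in <H>::=v <S> p <L>, the suffix after <L> is empty, so FOLLOW(<L>) ⊇ FOLLOW(<H>) = {w}. Thus FOLLOW(<L>) = {w}.
For <L> ::= u <L>: FIRST(u <L>) = {u}, so it goes in M[<L>, t] for t ∈ {u}.
For <L> ::= λ: FIRST(λ) = {λ}, so it goes in M[<L>, t] for t ∈ {}; since λ ∈ FIRST, also for every t ∈ FOLLOW(<L>) = {w}.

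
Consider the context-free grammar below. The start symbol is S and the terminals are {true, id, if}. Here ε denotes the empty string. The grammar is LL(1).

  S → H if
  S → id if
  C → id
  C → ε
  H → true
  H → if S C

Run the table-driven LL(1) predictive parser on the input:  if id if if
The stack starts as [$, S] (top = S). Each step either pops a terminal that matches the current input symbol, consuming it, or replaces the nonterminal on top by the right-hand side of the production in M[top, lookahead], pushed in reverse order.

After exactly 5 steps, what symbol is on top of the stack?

if

step 1: stack=$ S  input=if id if if $  — expand S → H if
step 2: stack=$ if H  input=if id if if $  — expand H → if S C
step 3: stack=$ if C S if  input=if id if if $  — match if
step 4: stack=$ if C S  input=id if if $  — expand S → id if
step 5: stack=$ if C if id  input=id if if $  — match id
Stack after step 5: $ if C if (top = if).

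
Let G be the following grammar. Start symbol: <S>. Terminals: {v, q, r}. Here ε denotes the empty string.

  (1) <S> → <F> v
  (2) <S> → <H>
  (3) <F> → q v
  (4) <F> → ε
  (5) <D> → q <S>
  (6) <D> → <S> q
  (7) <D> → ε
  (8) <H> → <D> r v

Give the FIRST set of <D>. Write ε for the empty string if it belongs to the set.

{ε, q, r, v}

FIRST(<F>): from <F>→q v we get {q}; from <F>→ε we get {ε}. So FIRST(<F>) = {ε, q}.
FIRST(<S>): from <S>→<F> v we get {q, v}; from <S>→<H> we get {q, r, v}. So FIRST(<S>) = {q, r, v}.
FIRST(<D>): from <D>→q <S> we get {q}; from <D>→<S> q we get {q, r, v}; from <D>→ε we get {ε}. So FIRST(<D>) = {ε, q, r, v}.
FIRST(<H>): from <H>→<D> r v we get {q, r, v}. So FIRST(<H>) = {q, r, v}.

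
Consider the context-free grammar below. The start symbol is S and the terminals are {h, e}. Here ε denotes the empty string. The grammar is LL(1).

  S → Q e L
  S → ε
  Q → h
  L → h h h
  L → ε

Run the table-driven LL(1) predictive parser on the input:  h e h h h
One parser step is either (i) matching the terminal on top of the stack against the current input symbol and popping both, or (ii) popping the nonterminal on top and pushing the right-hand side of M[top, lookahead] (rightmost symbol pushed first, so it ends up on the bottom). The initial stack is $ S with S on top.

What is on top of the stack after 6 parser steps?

h

step 1: stack=$ S  input=h e h h h $  — expand S → Q e L
step 2: stack=$ L e Q  input=h e h h h $  — expand Q → h
step 3: stack=$ L e h  input=h e h h h $  — match h
step 4: stack=$ L e  input=e h h h $  — match e
step 5: stack=$ L  input=h h h $  — expand L → h h h
step 6: stack=$ h h h  input=h h h $  — match h
Stack after step 6: $ h h (top = h).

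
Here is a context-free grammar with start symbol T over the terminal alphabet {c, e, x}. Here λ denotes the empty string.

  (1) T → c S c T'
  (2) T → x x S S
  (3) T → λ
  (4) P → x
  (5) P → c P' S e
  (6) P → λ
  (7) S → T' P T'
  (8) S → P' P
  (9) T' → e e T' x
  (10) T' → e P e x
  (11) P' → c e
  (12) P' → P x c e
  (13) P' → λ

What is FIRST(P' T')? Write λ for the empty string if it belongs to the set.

FIRST(T) = {λ, c, x}
FIRST(P) = {λ, c, x}
FIRST(T') = {e}
FIRST(P') = {λ, c, x}  (via P x c e)
FIRST(S) = {λ, c, e, x}  (via T' P T', P' P)
FIRST(P' T'): take FIRST of each symbol in turn, carrying on past any symbol whose FIRST contains λ; result {c, e, x}.

{c, e, x}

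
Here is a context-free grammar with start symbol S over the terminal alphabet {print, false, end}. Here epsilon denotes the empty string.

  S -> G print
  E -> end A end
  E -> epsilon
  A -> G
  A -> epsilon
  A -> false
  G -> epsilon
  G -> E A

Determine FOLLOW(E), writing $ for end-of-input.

{end, false, print}

FIRST(E): from E->end A end we get {end}; from E->epsilon we get {epsilon}. So FIRST(E) = {epsilon, end}.
FIRST(S): from S->G print we get {end, false, print}. So FIRST(S) = {end, false, print}.
FIRST(A): from A->G we get {epsilon, end, false}; from A->epsilon we get {epsilon}; from A->false we get {false}. So FIRST(A) = {epsilon, end, false}.
FIRST(G): from G->epsilon we get {epsilon}; from G->E A we get {epsilon, end, false}. So FIRST(G) = {epsilon, end, false}.
FOLLOW(S) includes $ since S is the start symbol.
FOLLOW(S): S appears on no right-hand side. Thus FOLLOW(S) = {$}.
FOLLOW(E): in G->E A, E is followed by A with FIRST {epsilon, end, false}; in G->E A, the suffix after E is nullable, so FOLLOW(E) ⊇ FOLLOW(G) = {end, print}. Thus FOLLOW(E) = {end, false, print}.
FOLLOW(A): in E->end A end, A is followed by end with FIRST {end}; in G->E A, the suffix after A is empty, so FOLLOW(A) ⊇ FOLLOW(G) = {end, print}. Thus FOLLOW(A) = {end, print}.
FOLLOW(G): in S->G print, G is followed by print with FIRST {print}; in A->G, the suffix after G is empty, so FOLLOW(G) ⊇ FOLLOW(A) = {end, print}. Thus FOLLOW(G) = {end, print}.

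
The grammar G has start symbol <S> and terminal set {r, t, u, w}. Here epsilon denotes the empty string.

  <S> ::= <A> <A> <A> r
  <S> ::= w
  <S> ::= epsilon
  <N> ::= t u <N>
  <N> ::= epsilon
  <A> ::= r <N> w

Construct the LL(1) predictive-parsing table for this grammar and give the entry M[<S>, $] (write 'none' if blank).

<S> ::= epsilon

FIRST(<N>) = {epsilon, t}
FIRST(<A>) = {r}
FIRST(<S>) = {epsilon, r, w}  (via <A> <A> <A> r)
FOLLOW(<S>) includes $ since <S> is the start symbol.
FOLLOW(<S>): <S> appears on no right-hand side. Thus FOLLOW(<S>) = {$}.
For <S> ::= <A> <A> <A> r: FIRST(<A> <A> <A> r) = {r}, so it goes in M[<S>, t] for t ∈ {r}.
For <S> ::= w: FIRST(w) = {w}, so it goes in M[<S>, t] for t ∈ {w}.
For <S> ::= epsilon: FIRST(epsilon) = {epsilon}, so it goes in M[<S>, t] for t ∈ {}; since epsilon ∈ FIRST, also for every t ∈ FOLLOW(<S>) = {$}.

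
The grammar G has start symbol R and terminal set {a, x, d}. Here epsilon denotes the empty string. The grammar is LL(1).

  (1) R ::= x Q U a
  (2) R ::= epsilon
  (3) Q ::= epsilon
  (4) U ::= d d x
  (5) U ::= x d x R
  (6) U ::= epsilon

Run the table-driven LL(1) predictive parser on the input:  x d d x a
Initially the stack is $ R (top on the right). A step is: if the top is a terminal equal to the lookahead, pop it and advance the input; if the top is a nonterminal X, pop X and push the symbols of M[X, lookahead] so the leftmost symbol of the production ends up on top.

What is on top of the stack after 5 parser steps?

d

     Stack      Input        Action
  1  $ R        x d d x a $  expand R ::= x Q U a
  2  $ a U Q x  x d d x a $  match x
  3  $ a U Q    d d x a $    expand Q ::= epsilon
  4  $ a U      d d x a $    expand U ::= d d x
  5  $ a x d d  d d x a $    match d
Stack after step 5: $ a x d (top = d).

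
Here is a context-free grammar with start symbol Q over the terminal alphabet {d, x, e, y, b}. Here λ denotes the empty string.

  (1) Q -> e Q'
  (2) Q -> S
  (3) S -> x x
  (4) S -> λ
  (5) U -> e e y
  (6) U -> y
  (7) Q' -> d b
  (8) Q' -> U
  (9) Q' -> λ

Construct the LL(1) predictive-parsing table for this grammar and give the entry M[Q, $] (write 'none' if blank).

Q -> S

FIRST(S) = {λ, x}
FIRST(U) = {e, y}
FIRST(Q) = {λ, e, x}  (via S)
FIRST(Q') = {λ, d, e, y}  (via U)
FOLLOW(Q) includes $ since Q is the start symbol.
FOLLOW(Q): Q appears on no right-hand side. Thus FOLLOW(Q) = {$}.
For Q -> e Q': FIRST(e Q') = {e}, so it goes in M[Q, t] for t ∈ {e}.
For Q -> S: FIRST(S) = {λ, x}, so it goes in M[Q, t] for t ∈ {x}; since λ ∈ FIRST, also for every t ∈ FOLLOW(Q) = {$}.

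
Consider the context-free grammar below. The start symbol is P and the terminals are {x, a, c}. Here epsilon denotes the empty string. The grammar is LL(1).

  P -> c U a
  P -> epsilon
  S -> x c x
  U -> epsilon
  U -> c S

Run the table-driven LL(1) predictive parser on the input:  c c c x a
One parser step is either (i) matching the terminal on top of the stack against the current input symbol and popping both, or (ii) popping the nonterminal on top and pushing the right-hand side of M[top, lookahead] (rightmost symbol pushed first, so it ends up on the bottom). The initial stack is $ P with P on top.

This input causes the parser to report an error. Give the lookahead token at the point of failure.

c

     Stack    Input        Action
  1  $ P      c c c x a $  expand P -> c U a
  2  $ a U c  c c c x a $  match c
  3  $ a U    c c x a $    expand U -> c S
  4  $ a S c  c c x a $    match c
  5  $ a S    c x a $      error: M[S, c] is empty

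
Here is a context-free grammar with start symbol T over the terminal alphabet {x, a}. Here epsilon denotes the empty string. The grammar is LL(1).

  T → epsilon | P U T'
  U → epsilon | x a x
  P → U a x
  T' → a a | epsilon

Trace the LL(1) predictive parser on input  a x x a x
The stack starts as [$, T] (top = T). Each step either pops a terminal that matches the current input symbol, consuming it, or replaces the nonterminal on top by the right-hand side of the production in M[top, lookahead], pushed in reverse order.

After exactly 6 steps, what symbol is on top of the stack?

x

step 1: stack=$ T  input=a x x a x $  — expand T → P U T'
step 2: stack=$ T' U P  input=a x x a x $  — expand P → U a x
step 3: stack=$ T' U x a U  input=a x x a x $  — expand U → epsilon
step 4: stack=$ T' U x a  input=a x x a x $  — match a
step 5: stack=$ T' U x  input=x x a x $  — match x
step 6: stack=$ T' U  input=x a x $  — expand U → x a x
Stack after step 6: $ T' x a x (top = x).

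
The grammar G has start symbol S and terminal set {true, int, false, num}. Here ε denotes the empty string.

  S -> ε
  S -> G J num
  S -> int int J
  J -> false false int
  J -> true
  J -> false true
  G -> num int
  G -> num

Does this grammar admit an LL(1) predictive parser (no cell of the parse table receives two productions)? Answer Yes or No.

No

FIRST(S) = {ε, int, num}
FIRST(J) = {false, true}
FIRST(G) = {num}
FOLLOW(S) = {$}
FOLLOW(J) = {$, num}
FOLLOW(G) = {false, true}
Cell M[G, num] receives both G -> num int and G -> num — the grammar is not LL(1).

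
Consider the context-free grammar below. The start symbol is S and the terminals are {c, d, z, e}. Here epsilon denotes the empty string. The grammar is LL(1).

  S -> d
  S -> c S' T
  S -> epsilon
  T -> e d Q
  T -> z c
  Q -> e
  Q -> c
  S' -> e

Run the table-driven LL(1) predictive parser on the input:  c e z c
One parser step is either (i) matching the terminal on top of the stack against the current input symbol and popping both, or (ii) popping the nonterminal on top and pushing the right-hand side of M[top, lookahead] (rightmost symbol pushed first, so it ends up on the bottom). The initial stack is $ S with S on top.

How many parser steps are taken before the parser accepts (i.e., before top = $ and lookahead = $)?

7

     Stack     Input      Action
  1  $ S       c e z c $  expand S -> c S' T
  2  $ T S' c  c e z c $  match c
  3  $ T S'    e z c $    expand S' -> e
  4  $ T e     e z c $    match e
  5  $ T       z c $      expand T -> z c
  6  $ c z     z c $      match z
  7  $ c       c $        match c
Accept reached after 7 steps.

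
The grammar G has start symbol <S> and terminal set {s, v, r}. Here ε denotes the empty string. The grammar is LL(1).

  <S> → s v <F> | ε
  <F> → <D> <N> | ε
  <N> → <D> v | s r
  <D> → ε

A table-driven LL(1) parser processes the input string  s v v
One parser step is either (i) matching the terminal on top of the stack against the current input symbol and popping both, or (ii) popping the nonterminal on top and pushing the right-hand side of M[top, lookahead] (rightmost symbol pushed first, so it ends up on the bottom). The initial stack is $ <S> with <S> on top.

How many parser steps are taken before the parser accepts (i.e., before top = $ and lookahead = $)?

step 1: stack=$ <S>  input=s v v $  — expand <S> → s v <F>
step 2: stack=$ <F> v s  input=s v v $  — match s
step 3: stack=$ <F> v  input=v v $  — match v
step 4: stack=$ <F>  input=v $  — expand <F> → <D> <N>
step 5: stack=$ <N> <D>  input=v $  — expand <D> → ε
step 6: stack=$ <N>  input=v $  — expand <N> → <D> v
step 7: stack=$ v <D>  input=v $  — expand <D> → ε
step 8: stack=$ v  input=v $  — match v
Accept reached after 8 steps.

8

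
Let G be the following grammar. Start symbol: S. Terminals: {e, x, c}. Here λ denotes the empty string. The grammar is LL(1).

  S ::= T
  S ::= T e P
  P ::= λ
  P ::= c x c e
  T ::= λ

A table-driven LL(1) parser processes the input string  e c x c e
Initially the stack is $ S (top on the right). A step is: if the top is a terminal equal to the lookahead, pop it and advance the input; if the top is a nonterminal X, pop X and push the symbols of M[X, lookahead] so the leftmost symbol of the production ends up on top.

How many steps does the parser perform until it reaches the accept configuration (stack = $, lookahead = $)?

8

step 1: stack=$ S  input=e c x c e $  — expand S ::= T e P
step 2: stack=$ P e T  input=e c x c e $  — expand T ::= λ
step 3: stack=$ P e  input=e c x c e $  — match e
step 4: stack=$ P  input=c x c e $  — expand P ::= c x c e
step 5: stack=$ e c x c  input=c x c e $  — match c
step 6: stack=$ e c x  input=x c e $  — match x
step 7: stack=$ e c  input=c e $  — match c
step 8: stack=$ e  input=e $  — match e
Accept reached after 8 steps.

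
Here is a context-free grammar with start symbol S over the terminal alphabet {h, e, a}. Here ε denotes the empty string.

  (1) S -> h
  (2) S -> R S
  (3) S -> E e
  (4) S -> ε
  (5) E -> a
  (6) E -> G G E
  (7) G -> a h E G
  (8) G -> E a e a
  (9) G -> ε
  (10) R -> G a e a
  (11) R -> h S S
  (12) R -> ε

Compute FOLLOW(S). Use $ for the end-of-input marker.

FIRST(S): from S->h we get {h}; from S->R S we get {ε, a, h}; from S->E e we get {a}; from S->ε we get {ε}. So FIRST(S) = {ε, a, h}.
FIRST(E): from E->a we get {a}; from E->G G E we get {a}. So FIRST(E) = {a}.
FIRST(G): from G->a h E G we get {a}; from G->E a e a we get {a}; from G->ε we get {ε}. So FIRST(G) = {ε, a}.
FIRST(R): from R->G a e a we get {a}; from R->h S S we get {h}; from R->ε we get {ε}. So FIRST(R) = {ε, a, h}.
FOLLOW(S) includes $ since S is the start symbol.
FOLLOW(G): in E->G G E (occurrence 1), G is followed by G E with FIRST {a}; in E->G G E (occurrence 2), G is followed by E with FIRST {a}; in G->a h E G, the suffix after G is empty (adds nothing new); in R->G a e a, G is followed by a e a with FIRST {a}. Thus FOLLOW(G) = {a}.
FOLLOW(E): in S->E e, E is followed by e with FIRST {e}; in E->G G E, the suffix after E is empty (adds nothing new); in G->a h E G, E is followed by G with FIRST {ε, a}; in G->a h E G, the suffix after E is nullable, so FOLLOW(E) ⊇ FOLLOW(G) = {a}; in G->E a e a, E is followed by a e a with FIRST {a}. Thus FOLLOW(E) = {a, e}.
FOLLOW(S): in S->R S, the suffix after S is empty (adds nothing new); in R->h S S (occurrence 1), S is followed by S with FIRST {ε, a, h}; in R->h S S (occurrence 1), the suffix after S is nullable, so FOLLOW(S) ⊇ FOLLOW(R) = {$, a, h}; in R->h S S (occurrence 2), the suffix after S is empty, so FOLLOW(S) ⊇ FOLLOW(R) = {$, a, h}. Thus FOLLOW(S) = {$, a, h}.
FOLLOW(R): in S->R S, R is followed by S with FIRST {ε, a, h}; in S->R S, the suffix after R is nullable, so FOLLOW(R) ⊇ FOLLOW(S) = {$, a, h}. Thus FOLLOW(R) = {$, a, h}.

{$, a, h}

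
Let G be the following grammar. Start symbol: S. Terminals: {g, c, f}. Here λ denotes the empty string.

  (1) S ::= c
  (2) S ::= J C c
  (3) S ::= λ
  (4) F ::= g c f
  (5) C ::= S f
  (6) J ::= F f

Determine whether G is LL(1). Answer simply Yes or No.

FIRST(S) = {λ, c, g}
FIRST(F) = {g}
FIRST(C) = {c, f, g}
FIRST(J) = {g}
FOLLOW(S) = {$, f}
FOLLOW(F) = {f}
FOLLOW(C) = {c}
FOLLOW(J) = {c, f, g}
Each cell of M receives at most one production.

Yes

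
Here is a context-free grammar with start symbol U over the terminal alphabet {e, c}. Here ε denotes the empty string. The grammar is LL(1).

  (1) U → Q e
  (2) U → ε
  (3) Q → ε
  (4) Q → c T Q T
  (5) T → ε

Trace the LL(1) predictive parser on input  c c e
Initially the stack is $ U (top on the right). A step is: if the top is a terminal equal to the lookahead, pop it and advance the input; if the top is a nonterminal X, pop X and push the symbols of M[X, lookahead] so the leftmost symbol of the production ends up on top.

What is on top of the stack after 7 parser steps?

Q

step 1: stack=$ U  input=c c e $  — expand U → Q e
step 2: stack=$ e Q  input=c c e $  — expand Q → c T Q T
step 3: stack=$ e T Q T c  input=c c e $  — match c
step 4: stack=$ e T Q T  input=c e $  — expand T → ε
step 5: stack=$ e T Q  input=c e $  — expand Q → c T Q T
step 6: stack=$ e T T Q T c  input=c e $  — match c
step 7: stack=$ e T T Q T  input=e $  — expand T → ε
Stack after step 7: $ e T T Q (top = Q).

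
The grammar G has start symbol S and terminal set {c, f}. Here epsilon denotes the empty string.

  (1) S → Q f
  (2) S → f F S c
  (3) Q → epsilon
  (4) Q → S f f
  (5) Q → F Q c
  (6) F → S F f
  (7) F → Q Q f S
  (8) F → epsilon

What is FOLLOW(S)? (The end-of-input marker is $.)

{$, c, f}

FIRST(S) = {c, f}  (via Q f)
FIRST(Q) = {epsilon, c, f}  (via S f f, F Q c)
FIRST(F) = {epsilon, c, f}  (via S F f, Q Q f S)
FOLLOW(S) includes $ since S is the start symbol.
FOLLOW(Q): in S→Q f, Q is followed by f with FIRST {f}; in Q→F Q c, Q is followed by c with FIRST {c}; in F→Q Q f S (occurrence 1), Q is followed by Q f S with FIRST {c, f}; in F→Q Q f S (occurrence 2), Q is followed by f S with FIRST {f}. Thus FOLLOW(Q) = {c, f}.
FOLLOW(F): in S→f F S c, F is followed by S c with FIRST {c, f}; in Q→F Q c, F is followed by Q c with FIRST {c, f}; in F→S F f, F is followed by f with FIRST {f}. Thus FOLLOW(F) = {c, f}.
FOLLOW(S): in S→f F S c, S is followed by c with FIRST {c}; in Q→S f f, S is followed by f f with FIRST {f}; in F→S F f, S is followed by F f with FIRST {c, f}; in F→Q Q f S, the suffix after S is empty, so FOLLOW(S) ⊇ FOLLOW(F) = {c, f}. Thus FOLLOW(S) = {$, c, f}.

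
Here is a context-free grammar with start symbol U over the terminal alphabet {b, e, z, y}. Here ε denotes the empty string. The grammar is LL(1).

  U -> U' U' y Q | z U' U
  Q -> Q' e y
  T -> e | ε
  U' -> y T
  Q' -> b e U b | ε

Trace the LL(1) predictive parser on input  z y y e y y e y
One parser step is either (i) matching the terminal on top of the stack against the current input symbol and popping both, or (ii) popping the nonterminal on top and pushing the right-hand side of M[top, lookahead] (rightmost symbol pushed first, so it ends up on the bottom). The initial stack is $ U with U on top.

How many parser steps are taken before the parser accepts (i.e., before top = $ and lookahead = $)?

18

step 1: stack=$ U  input=z y y e y y e y $  — expand U -> z U' U
step 2: stack=$ U U' z  input=z y y e y y e y $  — match z
step 3: stack=$ U U'  input=y y e y y e y $  — expand U' -> y T
step 4: stack=$ U T y  input=y y e y y e y $  — match y
step 5: stack=$ U T  input=y e y y e y $  — expand T -> ε
step 6: stack=$ U  input=y e y y e y $  — expand U -> U' U' y Q
step 7: stack=$ Q y U' U'  input=y e y y e y $  — expand U' -> y T
step 8: stack=$ Q y U' T y  input=y e y y e y $  — match y
step 9: stack=$ Q y U' T  input=e y y e y $  — expand T -> e
step 10: stack=$ Q y U' e  input=e y y e y $  — match e
step 11: stack=$ Q y U'  input=y y e y $  — expand U' -> y T
step 12: stack=$ Q y T y  input=y y e y $  — match y
step 13: stack=$ Q y T  input=y e y $  — expand T -> ε
step 14: stack=$ Q y  input=y e y $  — match y
step 15: stack=$ Q  input=e y $  — expand Q -> Q' e y
step 16: stack=$ y e Q'  input=e y $  — expand Q' -> ε
step 17: stack=$ y e  input=e y $  — match e
step 18: stack=$ y  input=y $  — match y
Accept reached after 18 steps.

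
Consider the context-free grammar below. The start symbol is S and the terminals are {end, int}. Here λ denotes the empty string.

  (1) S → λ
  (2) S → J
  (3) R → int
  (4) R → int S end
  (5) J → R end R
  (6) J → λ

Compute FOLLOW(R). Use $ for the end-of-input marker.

{$, end}

FIRST(R) = {int}
FIRST(J) = {λ, int}  (via R end R)
FIRST(S) = {λ, int}  (via J)
FOLLOW(S) includes $ since S is the start symbol.
FOLLOW(S): in R→int S end, S is followed by end with FIRST {end}. Thus FOLLOW(S) = {$, end}.
FOLLOW(J): in S→J, the suffix after J is empty, so FOLLOW(J) ⊇ FOLLOW(S) = {$, end}. Thus FOLLOW(J) = {$, end}.
FOLLOW(R): in J→R end R (occurrence 1), R is followed by end R with FIRST {end}; in J→R end R (occurrence 2), the suffix after R is empty, so FOLLOW(R) ⊇ FOLLOW(J) = {$, end}. Thus FOLLOW(R) = {$, end}.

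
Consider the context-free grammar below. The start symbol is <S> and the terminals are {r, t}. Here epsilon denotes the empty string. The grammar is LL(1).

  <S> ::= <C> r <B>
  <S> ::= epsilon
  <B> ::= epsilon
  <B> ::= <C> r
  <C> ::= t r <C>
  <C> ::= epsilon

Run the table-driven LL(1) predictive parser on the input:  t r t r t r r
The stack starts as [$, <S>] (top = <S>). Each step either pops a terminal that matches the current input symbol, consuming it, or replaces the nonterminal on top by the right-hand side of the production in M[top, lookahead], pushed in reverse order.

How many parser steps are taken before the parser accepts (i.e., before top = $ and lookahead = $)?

      Stack            Input            Action
   1  $ <S>            t r t r t r r $  expand <S> ::= <C> r <B>
   2  $ <B> r <C>      t r t r t r r $  expand <C> ::= t r <C>
   3  $ <B> r <C> r t  t r t r t r r $  match t
   4  $ <B> r <C> r    r t r t r r $    match r
   5  $ <B> r <C>      t r t r r $      expand <C> ::= t r <C>
   6  $ <B> r <C> r t  t r t r r $      match t
   7  $ <B> r <C> r    r t r r $        match r
   8  $ <B> r <C>      t r r $          expand <C> ::= t r <C>
   9  $ <B> r <C> r t  t r r $          match t
  10  $ <B> r <C> r    r r $            match r
  11  $ <B> r <C>      r $              expand <C> ::= epsilon
  12  $ <B> r          r $              match r
  13  $ <B>            $                expand <B> ::= epsilon
Accept reached after 13 steps.

13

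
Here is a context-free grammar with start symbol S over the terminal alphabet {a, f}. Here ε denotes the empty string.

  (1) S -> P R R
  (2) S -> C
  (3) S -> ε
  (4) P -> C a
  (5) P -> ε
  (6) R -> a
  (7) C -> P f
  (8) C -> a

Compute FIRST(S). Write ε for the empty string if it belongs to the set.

FIRST(R): from R->a we get {a}. So FIRST(R) = {a}.
FIRST(S): from S->P R R we get {a, f}; from S->C we get {a, f}; from S->ε we get {ε}. So FIRST(S) = {ε, a, f}.
FIRST(P): from P->C a we get {a, f}; from P->ε we get {ε}. So FIRST(P) = {ε, a, f}.
FIRST(C): from C->P f we get {a, f}; from C->a we get {a}. So FIRST(C) = {a, f}.

{ε, a, f}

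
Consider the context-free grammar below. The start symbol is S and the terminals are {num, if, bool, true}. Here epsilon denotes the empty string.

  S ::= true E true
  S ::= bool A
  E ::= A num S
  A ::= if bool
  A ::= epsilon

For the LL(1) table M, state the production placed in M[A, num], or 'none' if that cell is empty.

A ::= epsilon

FIRST(S): from S::=true E true we get {true}; from S::=bool A we get {bool}. So FIRST(S) = {bool, true}.
FIRST(A): from A::=if bool we get {if}; from A::=epsilon we get {epsilon}. So FIRST(A) = {epsilon, if}.
FIRST(E): from E::=A num S we get {if, num}. So FIRST(E) = {if, num}.
FOLLOW(S) includes $ since S is the start symbol.
FOLLOW(S): in E::=A num S, the suffix after S is empty, so FOLLOW(S) ⊇ FOLLOW(E) = {true}. Thus FOLLOW(S) = {$, true}.
FOLLOW(A): in S::=bool A, the suffix after A is empty, so FOLLOW(A) ⊇ FOLLOW(S) = {$, true}; in E::=A num S, A is followed by num S with FIRST {num}. Thus FOLLOW(A) = {$, num, true}.
For A ::= if bool: FIRST(if bool) = {if}, so it goes in M[A, t] for t ∈ {if}.
For A ::= epsilon: FIRST(epsilon) = {epsilon}, so it goes in M[A, t] for t ∈ {}; since epsilon ∈ FIRST, also for every t ∈ FOLLOW(A) = {$, num, true}.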